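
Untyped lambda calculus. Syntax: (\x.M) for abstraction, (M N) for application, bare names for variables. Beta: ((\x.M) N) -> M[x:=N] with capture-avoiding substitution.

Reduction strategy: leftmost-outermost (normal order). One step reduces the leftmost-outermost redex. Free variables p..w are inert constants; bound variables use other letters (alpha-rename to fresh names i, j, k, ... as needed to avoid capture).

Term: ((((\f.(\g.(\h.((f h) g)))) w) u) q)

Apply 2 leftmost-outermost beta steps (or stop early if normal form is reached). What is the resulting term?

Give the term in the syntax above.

Answer: ((\h.((w h) u)) q)

Derivation:
Step 0: ((((\f.(\g.(\h.((f h) g)))) w) u) q)
Step 1: (((\g.(\h.((w h) g))) u) q)
Step 2: ((\h.((w h) u)) q)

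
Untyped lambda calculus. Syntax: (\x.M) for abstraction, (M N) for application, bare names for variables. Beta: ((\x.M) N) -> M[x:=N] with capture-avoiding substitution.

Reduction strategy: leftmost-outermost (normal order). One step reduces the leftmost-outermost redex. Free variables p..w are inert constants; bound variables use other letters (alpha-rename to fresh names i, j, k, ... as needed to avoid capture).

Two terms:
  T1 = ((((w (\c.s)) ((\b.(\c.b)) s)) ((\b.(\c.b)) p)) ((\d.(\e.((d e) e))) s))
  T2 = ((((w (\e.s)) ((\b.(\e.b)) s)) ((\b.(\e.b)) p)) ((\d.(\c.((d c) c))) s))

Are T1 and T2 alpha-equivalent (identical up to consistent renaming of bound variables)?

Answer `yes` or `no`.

Answer: yes

Derivation:
Term 1: ((((w (\c.s)) ((\b.(\c.b)) s)) ((\b.(\c.b)) p)) ((\d.(\e.((d e) e))) s))
Term 2: ((((w (\e.s)) ((\b.(\e.b)) s)) ((\b.(\e.b)) p)) ((\d.(\c.((d c) c))) s))
Alpha-equivalence: compare structure up to binder renaming.
Result: True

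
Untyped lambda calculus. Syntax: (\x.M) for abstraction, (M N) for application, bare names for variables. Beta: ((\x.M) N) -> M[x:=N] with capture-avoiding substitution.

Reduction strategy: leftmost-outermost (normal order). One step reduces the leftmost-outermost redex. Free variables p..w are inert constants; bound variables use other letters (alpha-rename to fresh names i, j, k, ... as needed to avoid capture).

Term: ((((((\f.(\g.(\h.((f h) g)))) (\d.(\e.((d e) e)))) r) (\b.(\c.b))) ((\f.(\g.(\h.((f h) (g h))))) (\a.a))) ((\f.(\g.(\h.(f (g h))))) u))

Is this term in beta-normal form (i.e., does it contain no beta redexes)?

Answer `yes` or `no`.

Term: ((((((\f.(\g.(\h.((f h) g)))) (\d.(\e.((d e) e)))) r) (\b.(\c.b))) ((\f.(\g.(\h.((f h) (g h))))) (\a.a))) ((\f.(\g.(\h.(f (g h))))) u))
Found 3 beta redex(es).

Answer: no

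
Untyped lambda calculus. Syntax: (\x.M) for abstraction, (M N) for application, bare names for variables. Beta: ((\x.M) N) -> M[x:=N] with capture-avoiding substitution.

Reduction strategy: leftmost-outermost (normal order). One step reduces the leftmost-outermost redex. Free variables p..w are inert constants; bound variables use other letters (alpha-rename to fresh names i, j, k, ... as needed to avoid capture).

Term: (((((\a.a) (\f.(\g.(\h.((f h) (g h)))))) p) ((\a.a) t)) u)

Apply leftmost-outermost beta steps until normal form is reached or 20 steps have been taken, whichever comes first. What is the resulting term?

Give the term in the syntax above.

Step 0: (((((\a.a) (\f.(\g.(\h.((f h) (g h)))))) p) ((\a.a) t)) u)
Step 1: ((((\f.(\g.(\h.((f h) (g h))))) p) ((\a.a) t)) u)
Step 2: (((\g.(\h.((p h) (g h)))) ((\a.a) t)) u)
Step 3: ((\h.((p h) (((\a.a) t) h))) u)
Step 4: ((p u) (((\a.a) t) u))
Step 5: ((p u) (t u))

Answer: ((p u) (t u))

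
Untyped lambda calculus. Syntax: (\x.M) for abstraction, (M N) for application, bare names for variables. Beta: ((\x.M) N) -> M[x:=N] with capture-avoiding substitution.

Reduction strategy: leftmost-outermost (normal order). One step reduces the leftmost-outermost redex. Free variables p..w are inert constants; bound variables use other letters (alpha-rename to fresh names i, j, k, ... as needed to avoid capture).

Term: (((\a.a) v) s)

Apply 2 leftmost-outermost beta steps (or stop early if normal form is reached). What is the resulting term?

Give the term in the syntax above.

Step 0: (((\a.a) v) s)
Step 1: (v s)
Step 2: (normal form reached)

Answer: (v s)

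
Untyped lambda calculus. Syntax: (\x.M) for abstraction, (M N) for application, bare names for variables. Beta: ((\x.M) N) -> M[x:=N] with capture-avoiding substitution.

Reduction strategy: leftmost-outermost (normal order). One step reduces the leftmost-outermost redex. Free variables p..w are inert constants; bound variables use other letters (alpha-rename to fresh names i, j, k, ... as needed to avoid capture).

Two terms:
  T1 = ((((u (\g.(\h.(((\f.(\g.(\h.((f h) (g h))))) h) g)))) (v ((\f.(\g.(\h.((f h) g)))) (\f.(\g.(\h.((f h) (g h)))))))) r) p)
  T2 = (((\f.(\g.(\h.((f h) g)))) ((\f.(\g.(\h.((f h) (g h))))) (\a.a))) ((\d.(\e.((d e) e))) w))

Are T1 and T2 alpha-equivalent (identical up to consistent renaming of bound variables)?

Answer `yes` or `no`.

Term 1: ((((u (\g.(\h.(((\f.(\g.(\h.((f h) (g h))))) h) g)))) (v ((\f.(\g.(\h.((f h) g)))) (\f.(\g.(\h.((f h) (g h)))))))) r) p)
Term 2: (((\f.(\g.(\h.((f h) g)))) ((\f.(\g.(\h.((f h) (g h))))) (\a.a))) ((\d.(\e.((d e) e))) w))
Alpha-equivalence: compare structure up to binder renaming.
Result: False

Answer: no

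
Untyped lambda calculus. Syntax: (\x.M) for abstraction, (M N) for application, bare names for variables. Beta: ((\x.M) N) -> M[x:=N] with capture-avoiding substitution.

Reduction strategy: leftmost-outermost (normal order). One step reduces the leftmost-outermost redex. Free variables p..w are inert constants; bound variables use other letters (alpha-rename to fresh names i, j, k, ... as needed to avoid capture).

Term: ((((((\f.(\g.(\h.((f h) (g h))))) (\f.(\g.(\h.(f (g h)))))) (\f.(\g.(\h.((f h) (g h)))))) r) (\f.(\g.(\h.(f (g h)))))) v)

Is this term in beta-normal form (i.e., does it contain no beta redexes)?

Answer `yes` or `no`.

Term: ((((((\f.(\g.(\h.((f h) (g h))))) (\f.(\g.(\h.(f (g h)))))) (\f.(\g.(\h.((f h) (g h)))))) r) (\f.(\g.(\h.(f (g h)))))) v)
Found 1 beta redex(es).

Answer: no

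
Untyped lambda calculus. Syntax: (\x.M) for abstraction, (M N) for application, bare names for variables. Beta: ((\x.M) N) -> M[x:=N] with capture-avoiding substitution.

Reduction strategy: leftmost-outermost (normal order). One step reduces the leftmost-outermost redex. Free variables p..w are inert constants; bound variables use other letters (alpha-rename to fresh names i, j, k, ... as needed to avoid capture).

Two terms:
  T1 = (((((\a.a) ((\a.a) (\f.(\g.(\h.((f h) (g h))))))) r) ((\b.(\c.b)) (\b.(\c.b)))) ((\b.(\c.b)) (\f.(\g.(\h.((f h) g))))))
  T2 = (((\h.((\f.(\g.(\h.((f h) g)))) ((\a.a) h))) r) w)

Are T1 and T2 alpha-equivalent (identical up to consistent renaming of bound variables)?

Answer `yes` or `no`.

Answer: no

Derivation:
Term 1: (((((\a.a) ((\a.a) (\f.(\g.(\h.((f h) (g h))))))) r) ((\b.(\c.b)) (\b.(\c.b)))) ((\b.(\c.b)) (\f.(\g.(\h.((f h) g))))))
Term 2: (((\h.((\f.(\g.(\h.((f h) g)))) ((\a.a) h))) r) w)
Alpha-equivalence: compare structure up to binder renaming.
Result: False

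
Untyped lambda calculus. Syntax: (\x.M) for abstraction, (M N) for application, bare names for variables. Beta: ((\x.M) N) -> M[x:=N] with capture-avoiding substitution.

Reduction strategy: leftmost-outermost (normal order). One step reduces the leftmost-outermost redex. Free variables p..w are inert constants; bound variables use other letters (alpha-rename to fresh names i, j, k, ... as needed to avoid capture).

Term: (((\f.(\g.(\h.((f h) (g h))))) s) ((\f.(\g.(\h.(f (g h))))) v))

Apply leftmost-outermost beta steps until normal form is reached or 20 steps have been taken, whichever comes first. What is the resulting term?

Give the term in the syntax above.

Answer: (\h.((s h) (\i.(v (h i)))))

Derivation:
Step 0: (((\f.(\g.(\h.((f h) (g h))))) s) ((\f.(\g.(\h.(f (g h))))) v))
Step 1: ((\g.(\h.((s h) (g h)))) ((\f.(\g.(\h.(f (g h))))) v))
Step 2: (\h.((s h) (((\f.(\g.(\h.(f (g h))))) v) h)))
Step 3: (\h.((s h) ((\g.(\h.(v (g h)))) h)))
Step 4: (\h.((s h) (\i.(v (h i)))))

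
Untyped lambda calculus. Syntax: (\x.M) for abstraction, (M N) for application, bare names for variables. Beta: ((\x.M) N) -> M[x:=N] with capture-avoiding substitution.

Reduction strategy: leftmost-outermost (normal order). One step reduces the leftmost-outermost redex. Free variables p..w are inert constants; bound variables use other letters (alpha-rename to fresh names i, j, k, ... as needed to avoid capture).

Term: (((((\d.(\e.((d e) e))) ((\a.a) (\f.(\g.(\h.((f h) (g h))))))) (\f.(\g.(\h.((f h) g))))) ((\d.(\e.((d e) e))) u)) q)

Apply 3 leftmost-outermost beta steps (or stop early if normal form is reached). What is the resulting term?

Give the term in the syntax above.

Answer: (((((\f.(\g.(\h.((f h) (g h))))) (\f.(\g.(\h.((f h) g))))) (\f.(\g.(\h.((f h) g))))) ((\d.(\e.((d e) e))) u)) q)

Derivation:
Step 0: (((((\d.(\e.((d e) e))) ((\a.a) (\f.(\g.(\h.((f h) (g h))))))) (\f.(\g.(\h.((f h) g))))) ((\d.(\e.((d e) e))) u)) q)
Step 1: ((((\e.((((\a.a) (\f.(\g.(\h.((f h) (g h)))))) e) e)) (\f.(\g.(\h.((f h) g))))) ((\d.(\e.((d e) e))) u)) q)
Step 2: ((((((\a.a) (\f.(\g.(\h.((f h) (g h)))))) (\f.(\g.(\h.((f h) g))))) (\f.(\g.(\h.((f h) g))))) ((\d.(\e.((d e) e))) u)) q)
Step 3: (((((\f.(\g.(\h.((f h) (g h))))) (\f.(\g.(\h.((f h) g))))) (\f.(\g.(\h.((f h) g))))) ((\d.(\e.((d e) e))) u)) q)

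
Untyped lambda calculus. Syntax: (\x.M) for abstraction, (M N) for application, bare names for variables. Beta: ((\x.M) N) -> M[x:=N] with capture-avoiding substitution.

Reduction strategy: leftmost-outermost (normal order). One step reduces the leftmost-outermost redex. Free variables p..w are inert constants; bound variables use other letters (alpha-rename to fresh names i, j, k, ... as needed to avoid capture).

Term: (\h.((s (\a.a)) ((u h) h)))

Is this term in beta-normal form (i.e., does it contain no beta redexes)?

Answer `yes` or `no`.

Term: (\h.((s (\a.a)) ((u h) h)))
No beta redexes found.

Answer: yes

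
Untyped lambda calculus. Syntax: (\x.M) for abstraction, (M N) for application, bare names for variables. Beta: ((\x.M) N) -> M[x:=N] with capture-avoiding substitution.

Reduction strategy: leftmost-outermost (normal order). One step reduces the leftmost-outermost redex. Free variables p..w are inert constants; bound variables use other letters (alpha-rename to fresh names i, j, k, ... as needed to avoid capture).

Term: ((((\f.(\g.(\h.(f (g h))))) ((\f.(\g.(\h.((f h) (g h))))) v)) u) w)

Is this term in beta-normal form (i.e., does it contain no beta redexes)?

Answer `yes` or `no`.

Term: ((((\f.(\g.(\h.(f (g h))))) ((\f.(\g.(\h.((f h) (g h))))) v)) u) w)
Found 2 beta redex(es).

Answer: no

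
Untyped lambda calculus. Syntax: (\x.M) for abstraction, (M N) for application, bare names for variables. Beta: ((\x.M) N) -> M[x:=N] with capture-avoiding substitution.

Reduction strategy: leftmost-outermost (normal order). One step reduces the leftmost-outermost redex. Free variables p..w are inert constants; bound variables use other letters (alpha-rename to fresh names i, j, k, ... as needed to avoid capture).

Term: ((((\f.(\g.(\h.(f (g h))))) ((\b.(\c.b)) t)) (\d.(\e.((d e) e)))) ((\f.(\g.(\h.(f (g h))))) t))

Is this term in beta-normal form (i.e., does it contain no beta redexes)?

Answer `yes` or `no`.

Term: ((((\f.(\g.(\h.(f (g h))))) ((\b.(\c.b)) t)) (\d.(\e.((d e) e)))) ((\f.(\g.(\h.(f (g h))))) t))
Found 3 beta redex(es).

Answer: no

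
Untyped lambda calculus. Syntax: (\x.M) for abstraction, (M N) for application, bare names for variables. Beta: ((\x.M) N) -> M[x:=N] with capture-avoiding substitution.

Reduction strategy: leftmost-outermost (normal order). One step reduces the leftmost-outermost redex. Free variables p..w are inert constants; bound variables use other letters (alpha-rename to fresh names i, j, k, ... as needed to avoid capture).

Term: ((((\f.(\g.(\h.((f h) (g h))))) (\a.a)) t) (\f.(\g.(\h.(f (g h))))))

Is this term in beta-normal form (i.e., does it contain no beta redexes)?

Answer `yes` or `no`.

Term: ((((\f.(\g.(\h.((f h) (g h))))) (\a.a)) t) (\f.(\g.(\h.(f (g h))))))
Found 1 beta redex(es).

Answer: no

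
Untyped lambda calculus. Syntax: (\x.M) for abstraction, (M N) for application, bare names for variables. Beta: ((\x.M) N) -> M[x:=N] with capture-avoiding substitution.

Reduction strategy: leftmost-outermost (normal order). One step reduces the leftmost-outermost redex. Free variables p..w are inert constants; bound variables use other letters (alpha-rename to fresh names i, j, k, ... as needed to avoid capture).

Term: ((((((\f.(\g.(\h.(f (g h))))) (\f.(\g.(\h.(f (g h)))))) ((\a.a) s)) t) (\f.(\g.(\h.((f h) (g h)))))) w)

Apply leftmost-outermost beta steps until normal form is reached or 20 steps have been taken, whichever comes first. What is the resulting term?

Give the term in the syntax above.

Step 0: ((((((\f.(\g.(\h.(f (g h))))) (\f.(\g.(\h.(f (g h)))))) ((\a.a) s)) t) (\f.(\g.(\h.((f h) (g h)))))) w)
Step 1: (((((\g.(\h.((\f.(\g.(\h.(f (g h))))) (g h)))) ((\a.a) s)) t) (\f.(\g.(\h.((f h) (g h)))))) w)
Step 2: ((((\h.((\f.(\g.(\h.(f (g h))))) (((\a.a) s) h))) t) (\f.(\g.(\h.((f h) (g h)))))) w)
Step 3: ((((\f.(\g.(\h.(f (g h))))) (((\a.a) s) t)) (\f.(\g.(\h.((f h) (g h)))))) w)
Step 4: (((\g.(\h.((((\a.a) s) t) (g h)))) (\f.(\g.(\h.((f h) (g h)))))) w)
Step 5: ((\h.((((\a.a) s) t) ((\f.(\g.(\h.((f h) (g h))))) h))) w)
Step 6: ((((\a.a) s) t) ((\f.(\g.(\h.((f h) (g h))))) w))
Step 7: ((s t) ((\f.(\g.(\h.((f h) (g h))))) w))
Step 8: ((s t) (\g.(\h.((w h) (g h)))))

Answer: ((s t) (\g.(\h.((w h) (g h)))))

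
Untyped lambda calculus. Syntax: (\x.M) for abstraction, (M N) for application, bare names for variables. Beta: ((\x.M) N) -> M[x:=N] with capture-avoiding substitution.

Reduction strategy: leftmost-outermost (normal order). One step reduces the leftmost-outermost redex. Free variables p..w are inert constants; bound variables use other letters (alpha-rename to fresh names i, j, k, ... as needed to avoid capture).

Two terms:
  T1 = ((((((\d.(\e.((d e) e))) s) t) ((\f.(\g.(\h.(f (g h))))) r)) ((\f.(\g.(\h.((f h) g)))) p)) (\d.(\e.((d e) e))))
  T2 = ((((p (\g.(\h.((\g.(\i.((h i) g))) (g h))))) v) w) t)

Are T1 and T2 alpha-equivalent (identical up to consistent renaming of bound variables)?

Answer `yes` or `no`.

Term 1: ((((((\d.(\e.((d e) e))) s) t) ((\f.(\g.(\h.(f (g h))))) r)) ((\f.(\g.(\h.((f h) g)))) p)) (\d.(\e.((d e) e))))
Term 2: ((((p (\g.(\h.((\g.(\i.((h i) g))) (g h))))) v) w) t)
Alpha-equivalence: compare structure up to binder renaming.
Result: False

Answer: no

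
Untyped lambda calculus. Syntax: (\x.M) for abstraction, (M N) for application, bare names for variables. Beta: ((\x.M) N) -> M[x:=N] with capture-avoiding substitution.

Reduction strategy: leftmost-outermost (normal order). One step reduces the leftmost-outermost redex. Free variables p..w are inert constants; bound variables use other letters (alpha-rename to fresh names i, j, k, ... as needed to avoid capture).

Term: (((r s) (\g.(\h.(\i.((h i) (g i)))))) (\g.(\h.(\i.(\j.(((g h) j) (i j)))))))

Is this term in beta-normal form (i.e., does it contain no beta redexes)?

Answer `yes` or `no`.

Term: (((r s) (\g.(\h.(\i.((h i) (g i)))))) (\g.(\h.(\i.(\j.(((g h) j) (i j)))))))
No beta redexes found.

Answer: yes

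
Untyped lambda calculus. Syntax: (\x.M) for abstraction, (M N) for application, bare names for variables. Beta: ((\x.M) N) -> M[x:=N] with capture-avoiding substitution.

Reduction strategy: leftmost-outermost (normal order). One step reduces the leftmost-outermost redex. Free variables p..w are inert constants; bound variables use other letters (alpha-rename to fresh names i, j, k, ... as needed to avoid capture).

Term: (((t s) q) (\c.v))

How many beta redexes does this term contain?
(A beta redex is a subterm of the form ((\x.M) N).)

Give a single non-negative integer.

Term: (((t s) q) (\c.v))
  (no redexes)
Total redexes: 0

Answer: 0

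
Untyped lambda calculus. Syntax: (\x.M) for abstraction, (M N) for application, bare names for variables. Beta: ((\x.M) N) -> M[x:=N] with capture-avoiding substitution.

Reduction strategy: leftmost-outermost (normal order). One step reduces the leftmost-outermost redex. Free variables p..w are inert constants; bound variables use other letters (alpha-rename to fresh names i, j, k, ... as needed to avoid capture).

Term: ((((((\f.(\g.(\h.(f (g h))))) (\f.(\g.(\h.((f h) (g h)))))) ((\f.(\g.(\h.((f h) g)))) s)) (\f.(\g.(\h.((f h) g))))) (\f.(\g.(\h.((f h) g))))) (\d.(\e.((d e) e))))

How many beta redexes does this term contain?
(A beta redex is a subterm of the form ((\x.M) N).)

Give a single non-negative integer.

Term: ((((((\f.(\g.(\h.(f (g h))))) (\f.(\g.(\h.((f h) (g h)))))) ((\f.(\g.(\h.((f h) g)))) s)) (\f.(\g.(\h.((f h) g))))) (\f.(\g.(\h.((f h) g))))) (\d.(\e.((d e) e))))
  Redex: ((\f.(\g.(\h.(f (g h))))) (\f.(\g.(\h.((f h) (g h))))))
  Redex: ((\f.(\g.(\h.((f h) g)))) s)
Total redexes: 2

Answer: 2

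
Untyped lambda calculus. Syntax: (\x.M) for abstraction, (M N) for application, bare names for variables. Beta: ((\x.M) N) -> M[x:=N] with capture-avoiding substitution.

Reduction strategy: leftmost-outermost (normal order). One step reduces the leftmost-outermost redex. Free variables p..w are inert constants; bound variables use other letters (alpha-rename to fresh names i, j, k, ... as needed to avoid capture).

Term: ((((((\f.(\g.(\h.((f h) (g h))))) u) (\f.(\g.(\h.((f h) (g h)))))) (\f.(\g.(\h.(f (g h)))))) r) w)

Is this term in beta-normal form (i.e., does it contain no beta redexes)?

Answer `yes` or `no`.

Answer: no

Derivation:
Term: ((((((\f.(\g.(\h.((f h) (g h))))) u) (\f.(\g.(\h.((f h) (g h)))))) (\f.(\g.(\h.(f (g h)))))) r) w)
Found 1 beta redex(es).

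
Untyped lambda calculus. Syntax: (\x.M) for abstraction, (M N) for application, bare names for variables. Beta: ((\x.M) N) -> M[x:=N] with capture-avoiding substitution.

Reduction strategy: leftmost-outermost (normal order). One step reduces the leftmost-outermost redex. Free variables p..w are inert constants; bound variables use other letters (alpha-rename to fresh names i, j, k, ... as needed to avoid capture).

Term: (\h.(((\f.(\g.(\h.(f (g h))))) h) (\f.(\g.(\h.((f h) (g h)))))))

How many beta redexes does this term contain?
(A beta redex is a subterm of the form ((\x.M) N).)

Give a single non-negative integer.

Answer: 1

Derivation:
Term: (\h.(((\f.(\g.(\h.(f (g h))))) h) (\f.(\g.(\h.((f h) (g h)))))))
  Redex: ((\f.(\g.(\h.(f (g h))))) h)
Total redexes: 1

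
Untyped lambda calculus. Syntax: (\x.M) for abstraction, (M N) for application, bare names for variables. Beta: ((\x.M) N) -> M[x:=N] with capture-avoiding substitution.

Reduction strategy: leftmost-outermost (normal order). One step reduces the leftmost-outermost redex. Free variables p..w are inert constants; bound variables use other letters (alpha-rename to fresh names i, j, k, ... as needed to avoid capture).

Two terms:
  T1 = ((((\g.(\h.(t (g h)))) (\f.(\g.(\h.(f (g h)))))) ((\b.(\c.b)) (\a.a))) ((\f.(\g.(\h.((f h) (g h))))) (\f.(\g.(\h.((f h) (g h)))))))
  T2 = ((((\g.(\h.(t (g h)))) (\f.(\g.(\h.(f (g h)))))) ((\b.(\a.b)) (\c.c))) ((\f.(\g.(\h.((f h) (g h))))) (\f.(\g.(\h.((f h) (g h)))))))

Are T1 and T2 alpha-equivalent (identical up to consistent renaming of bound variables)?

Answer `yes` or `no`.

Answer: yes

Derivation:
Term 1: ((((\g.(\h.(t (g h)))) (\f.(\g.(\h.(f (g h)))))) ((\b.(\c.b)) (\a.a))) ((\f.(\g.(\h.((f h) (g h))))) (\f.(\g.(\h.((f h) (g h)))))))
Term 2: ((((\g.(\h.(t (g h)))) (\f.(\g.(\h.(f (g h)))))) ((\b.(\a.b)) (\c.c))) ((\f.(\g.(\h.((f h) (g h))))) (\f.(\g.(\h.((f h) (g h)))))))
Alpha-equivalence: compare structure up to binder renaming.
Result: True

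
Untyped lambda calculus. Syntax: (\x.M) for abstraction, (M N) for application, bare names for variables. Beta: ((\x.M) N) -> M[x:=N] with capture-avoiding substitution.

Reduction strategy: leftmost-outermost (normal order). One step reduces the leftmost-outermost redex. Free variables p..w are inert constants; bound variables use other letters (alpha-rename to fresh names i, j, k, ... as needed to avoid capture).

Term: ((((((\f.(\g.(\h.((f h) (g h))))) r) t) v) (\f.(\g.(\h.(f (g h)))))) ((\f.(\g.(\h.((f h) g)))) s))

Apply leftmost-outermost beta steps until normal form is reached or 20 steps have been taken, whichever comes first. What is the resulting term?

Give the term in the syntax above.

Answer: ((((r v) (t v)) (\f.(\g.(\h.(f (g h)))))) (\g.(\h.((s h) g))))

Derivation:
Step 0: ((((((\f.(\g.(\h.((f h) (g h))))) r) t) v) (\f.(\g.(\h.(f (g h)))))) ((\f.(\g.(\h.((f h) g)))) s))
Step 1: (((((\g.(\h.((r h) (g h)))) t) v) (\f.(\g.(\h.(f (g h)))))) ((\f.(\g.(\h.((f h) g)))) s))
Step 2: ((((\h.((r h) (t h))) v) (\f.(\g.(\h.(f (g h)))))) ((\f.(\g.(\h.((f h) g)))) s))
Step 3: ((((r v) (t v)) (\f.(\g.(\h.(f (g h)))))) ((\f.(\g.(\h.((f h) g)))) s))
Step 4: ((((r v) (t v)) (\f.(\g.(\h.(f (g h)))))) (\g.(\h.((s h) g))))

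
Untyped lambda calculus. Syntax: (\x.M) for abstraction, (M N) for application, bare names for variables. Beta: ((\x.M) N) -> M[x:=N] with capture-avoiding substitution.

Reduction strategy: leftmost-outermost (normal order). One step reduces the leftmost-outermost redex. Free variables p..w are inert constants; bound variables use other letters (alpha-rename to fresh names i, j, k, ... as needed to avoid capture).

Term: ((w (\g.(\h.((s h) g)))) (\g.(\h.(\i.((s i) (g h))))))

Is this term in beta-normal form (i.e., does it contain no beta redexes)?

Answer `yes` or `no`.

Term: ((w (\g.(\h.((s h) g)))) (\g.(\h.(\i.((s i) (g h))))))
No beta redexes found.

Answer: yes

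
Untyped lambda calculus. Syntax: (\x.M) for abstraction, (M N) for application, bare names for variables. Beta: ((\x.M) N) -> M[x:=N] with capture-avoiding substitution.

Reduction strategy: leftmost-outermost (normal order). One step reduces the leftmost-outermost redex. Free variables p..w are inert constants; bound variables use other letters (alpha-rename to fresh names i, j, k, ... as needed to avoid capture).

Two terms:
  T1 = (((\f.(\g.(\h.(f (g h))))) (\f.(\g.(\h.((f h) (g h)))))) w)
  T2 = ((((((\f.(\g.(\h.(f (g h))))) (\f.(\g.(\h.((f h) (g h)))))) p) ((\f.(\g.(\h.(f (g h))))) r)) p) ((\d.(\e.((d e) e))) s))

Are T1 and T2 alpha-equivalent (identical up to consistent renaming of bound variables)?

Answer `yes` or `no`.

Answer: no

Derivation:
Term 1: (((\f.(\g.(\h.(f (g h))))) (\f.(\g.(\h.((f h) (g h)))))) w)
Term 2: ((((((\f.(\g.(\h.(f (g h))))) (\f.(\g.(\h.((f h) (g h)))))) p) ((\f.(\g.(\h.(f (g h))))) r)) p) ((\d.(\e.((d e) e))) s))
Alpha-equivalence: compare structure up to binder renaming.
Result: False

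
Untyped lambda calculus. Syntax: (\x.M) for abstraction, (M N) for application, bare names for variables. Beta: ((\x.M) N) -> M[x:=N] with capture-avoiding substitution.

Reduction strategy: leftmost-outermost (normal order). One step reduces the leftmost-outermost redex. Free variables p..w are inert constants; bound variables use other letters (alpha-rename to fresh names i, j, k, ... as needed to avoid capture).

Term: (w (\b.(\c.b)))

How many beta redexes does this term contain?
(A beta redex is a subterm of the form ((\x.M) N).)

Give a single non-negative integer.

Answer: 0

Derivation:
Term: (w (\b.(\c.b)))
  (no redexes)
Total redexes: 0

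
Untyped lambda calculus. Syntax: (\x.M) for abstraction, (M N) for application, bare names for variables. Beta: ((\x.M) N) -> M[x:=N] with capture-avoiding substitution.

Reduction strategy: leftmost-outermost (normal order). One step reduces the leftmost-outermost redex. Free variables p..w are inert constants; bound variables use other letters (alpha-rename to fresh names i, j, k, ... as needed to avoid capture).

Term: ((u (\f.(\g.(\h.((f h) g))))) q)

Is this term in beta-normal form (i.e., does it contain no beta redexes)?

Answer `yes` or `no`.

Answer: yes

Derivation:
Term: ((u (\f.(\g.(\h.((f h) g))))) q)
No beta redexes found.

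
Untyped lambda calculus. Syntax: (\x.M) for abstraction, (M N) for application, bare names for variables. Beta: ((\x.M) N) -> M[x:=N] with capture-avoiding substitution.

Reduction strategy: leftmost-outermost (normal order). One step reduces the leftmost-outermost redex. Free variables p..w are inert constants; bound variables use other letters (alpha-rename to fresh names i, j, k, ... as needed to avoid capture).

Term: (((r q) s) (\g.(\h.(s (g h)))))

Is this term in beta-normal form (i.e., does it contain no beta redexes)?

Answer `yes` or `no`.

Term: (((r q) s) (\g.(\h.(s (g h)))))
No beta redexes found.

Answer: yes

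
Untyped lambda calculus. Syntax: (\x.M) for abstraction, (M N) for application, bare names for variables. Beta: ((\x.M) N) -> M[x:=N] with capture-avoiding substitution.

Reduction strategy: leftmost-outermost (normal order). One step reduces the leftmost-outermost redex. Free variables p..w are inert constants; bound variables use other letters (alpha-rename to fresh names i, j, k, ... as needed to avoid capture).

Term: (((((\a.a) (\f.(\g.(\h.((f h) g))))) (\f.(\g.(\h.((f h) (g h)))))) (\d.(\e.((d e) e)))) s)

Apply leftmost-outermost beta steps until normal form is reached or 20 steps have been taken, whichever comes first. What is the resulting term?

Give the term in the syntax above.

Step 0: (((((\a.a) (\f.(\g.(\h.((f h) g))))) (\f.(\g.(\h.((f h) (g h)))))) (\d.(\e.((d e) e)))) s)
Step 1: ((((\f.(\g.(\h.((f h) g)))) (\f.(\g.(\h.((f h) (g h)))))) (\d.(\e.((d e) e)))) s)
Step 2: (((\g.(\h.(((\f.(\g.(\h.((f h) (g h))))) h) g))) (\d.(\e.((d e) e)))) s)
Step 3: ((\h.(((\f.(\g.(\h.((f h) (g h))))) h) (\d.(\e.((d e) e))))) s)
Step 4: (((\f.(\g.(\h.((f h) (g h))))) s) (\d.(\e.((d e) e))))
Step 5: ((\g.(\h.((s h) (g h)))) (\d.(\e.((d e) e))))
Step 6: (\h.((s h) ((\d.(\e.((d e) e))) h)))
Step 7: (\h.((s h) (\e.((h e) e))))

Answer: (\h.((s h) (\e.((h e) e))))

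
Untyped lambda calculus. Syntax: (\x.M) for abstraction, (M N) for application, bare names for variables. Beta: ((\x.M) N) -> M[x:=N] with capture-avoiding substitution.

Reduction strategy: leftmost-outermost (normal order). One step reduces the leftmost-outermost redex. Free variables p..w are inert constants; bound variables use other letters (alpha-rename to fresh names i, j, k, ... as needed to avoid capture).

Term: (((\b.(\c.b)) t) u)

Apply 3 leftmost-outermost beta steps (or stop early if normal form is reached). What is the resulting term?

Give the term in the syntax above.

Answer: t

Derivation:
Step 0: (((\b.(\c.b)) t) u)
Step 1: ((\c.t) u)
Step 2: t
Step 3: (normal form reached)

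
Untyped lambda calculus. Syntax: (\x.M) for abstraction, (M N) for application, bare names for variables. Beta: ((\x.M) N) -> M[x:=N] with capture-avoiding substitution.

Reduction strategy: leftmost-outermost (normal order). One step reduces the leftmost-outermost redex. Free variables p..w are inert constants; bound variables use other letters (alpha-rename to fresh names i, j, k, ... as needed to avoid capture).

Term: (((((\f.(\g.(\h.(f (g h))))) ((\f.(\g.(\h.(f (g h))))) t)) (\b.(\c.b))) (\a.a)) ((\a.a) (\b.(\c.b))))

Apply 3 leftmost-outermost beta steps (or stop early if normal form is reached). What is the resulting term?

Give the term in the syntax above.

Answer: ((((\f.(\g.(\h.(f (g h))))) t) ((\b.(\c.b)) (\a.a))) ((\a.a) (\b.(\c.b))))

Derivation:
Step 0: (((((\f.(\g.(\h.(f (g h))))) ((\f.(\g.(\h.(f (g h))))) t)) (\b.(\c.b))) (\a.a)) ((\a.a) (\b.(\c.b))))
Step 1: ((((\g.(\h.(((\f.(\g.(\h.(f (g h))))) t) (g h)))) (\b.(\c.b))) (\a.a)) ((\a.a) (\b.(\c.b))))
Step 2: (((\h.(((\f.(\g.(\h.(f (g h))))) t) ((\b.(\c.b)) h))) (\a.a)) ((\a.a) (\b.(\c.b))))
Step 3: ((((\f.(\g.(\h.(f (g h))))) t) ((\b.(\c.b)) (\a.a))) ((\a.a) (\b.(\c.b))))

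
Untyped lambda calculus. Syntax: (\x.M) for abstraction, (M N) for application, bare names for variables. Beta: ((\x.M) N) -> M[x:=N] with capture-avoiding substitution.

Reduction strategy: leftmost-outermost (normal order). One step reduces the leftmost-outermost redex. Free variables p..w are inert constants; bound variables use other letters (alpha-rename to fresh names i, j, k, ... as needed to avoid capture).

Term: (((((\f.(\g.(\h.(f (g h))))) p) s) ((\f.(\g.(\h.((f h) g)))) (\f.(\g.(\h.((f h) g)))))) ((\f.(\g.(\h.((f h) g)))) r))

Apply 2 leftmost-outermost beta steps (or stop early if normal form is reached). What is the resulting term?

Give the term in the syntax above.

Step 0: (((((\f.(\g.(\h.(f (g h))))) p) s) ((\f.(\g.(\h.((f h) g)))) (\f.(\g.(\h.((f h) g)))))) ((\f.(\g.(\h.((f h) g)))) r))
Step 1: ((((\g.(\h.(p (g h)))) s) ((\f.(\g.(\h.((f h) g)))) (\f.(\g.(\h.((f h) g)))))) ((\f.(\g.(\h.((f h) g)))) r))
Step 2: (((\h.(p (s h))) ((\f.(\g.(\h.((f h) g)))) (\f.(\g.(\h.((f h) g)))))) ((\f.(\g.(\h.((f h) g)))) r))

Answer: (((\h.(p (s h))) ((\f.(\g.(\h.((f h) g)))) (\f.(\g.(\h.((f h) g)))))) ((\f.(\g.(\h.((f h) g)))) r))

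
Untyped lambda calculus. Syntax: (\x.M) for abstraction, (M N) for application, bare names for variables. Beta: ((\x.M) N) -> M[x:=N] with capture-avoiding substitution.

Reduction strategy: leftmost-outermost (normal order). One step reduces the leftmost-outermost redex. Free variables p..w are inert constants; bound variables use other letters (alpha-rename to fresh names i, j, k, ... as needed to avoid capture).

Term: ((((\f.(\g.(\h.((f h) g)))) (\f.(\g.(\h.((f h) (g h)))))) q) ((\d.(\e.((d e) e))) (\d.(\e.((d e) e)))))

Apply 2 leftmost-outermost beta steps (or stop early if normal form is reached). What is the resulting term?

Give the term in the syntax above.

Step 0: ((((\f.(\g.(\h.((f h) g)))) (\f.(\g.(\h.((f h) (g h)))))) q) ((\d.(\e.((d e) e))) (\d.(\e.((d e) e)))))
Step 1: (((\g.(\h.(((\f.(\g.(\h.((f h) (g h))))) h) g))) q) ((\d.(\e.((d e) e))) (\d.(\e.((d e) e)))))
Step 2: ((\h.(((\f.(\g.(\h.((f h) (g h))))) h) q)) ((\d.(\e.((d e) e))) (\d.(\e.((d e) e)))))

Answer: ((\h.(((\f.(\g.(\h.((f h) (g h))))) h) q)) ((\d.(\e.((d e) e))) (\d.(\e.((d e) e)))))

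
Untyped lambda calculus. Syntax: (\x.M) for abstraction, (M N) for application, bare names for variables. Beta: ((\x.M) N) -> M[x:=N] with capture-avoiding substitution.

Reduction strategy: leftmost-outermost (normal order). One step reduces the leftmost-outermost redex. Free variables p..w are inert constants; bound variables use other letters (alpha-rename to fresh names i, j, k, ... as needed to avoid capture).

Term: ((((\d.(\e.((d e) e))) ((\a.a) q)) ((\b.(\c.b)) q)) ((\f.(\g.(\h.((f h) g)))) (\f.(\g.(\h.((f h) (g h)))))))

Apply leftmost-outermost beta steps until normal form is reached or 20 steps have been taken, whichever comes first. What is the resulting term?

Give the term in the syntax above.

Answer: (((q (\c.q)) (\c.q)) (\g.(\h.(\i.((h i) (g i))))))

Derivation:
Step 0: ((((\d.(\e.((d e) e))) ((\a.a) q)) ((\b.(\c.b)) q)) ((\f.(\g.(\h.((f h) g)))) (\f.(\g.(\h.((f h) (g h)))))))
Step 1: (((\e.((((\a.a) q) e) e)) ((\b.(\c.b)) q)) ((\f.(\g.(\h.((f h) g)))) (\f.(\g.(\h.((f h) (g h)))))))
Step 2: (((((\a.a) q) ((\b.(\c.b)) q)) ((\b.(\c.b)) q)) ((\f.(\g.(\h.((f h) g)))) (\f.(\g.(\h.((f h) (g h)))))))
Step 3: (((q ((\b.(\c.b)) q)) ((\b.(\c.b)) q)) ((\f.(\g.(\h.((f h) g)))) (\f.(\g.(\h.((f h) (g h)))))))
Step 4: (((q (\c.q)) ((\b.(\c.b)) q)) ((\f.(\g.(\h.((f h) g)))) (\f.(\g.(\h.((f h) (g h)))))))
Step 5: (((q (\c.q)) (\c.q)) ((\f.(\g.(\h.((f h) g)))) (\f.(\g.(\h.((f h) (g h)))))))
Step 6: (((q (\c.q)) (\c.q)) (\g.(\h.(((\f.(\g.(\h.((f h) (g h))))) h) g))))
Step 7: (((q (\c.q)) (\c.q)) (\g.(\h.((\g.(\i.((h i) (g i)))) g))))
Step 8: (((q (\c.q)) (\c.q)) (\g.(\h.(\i.((h i) (g i))))))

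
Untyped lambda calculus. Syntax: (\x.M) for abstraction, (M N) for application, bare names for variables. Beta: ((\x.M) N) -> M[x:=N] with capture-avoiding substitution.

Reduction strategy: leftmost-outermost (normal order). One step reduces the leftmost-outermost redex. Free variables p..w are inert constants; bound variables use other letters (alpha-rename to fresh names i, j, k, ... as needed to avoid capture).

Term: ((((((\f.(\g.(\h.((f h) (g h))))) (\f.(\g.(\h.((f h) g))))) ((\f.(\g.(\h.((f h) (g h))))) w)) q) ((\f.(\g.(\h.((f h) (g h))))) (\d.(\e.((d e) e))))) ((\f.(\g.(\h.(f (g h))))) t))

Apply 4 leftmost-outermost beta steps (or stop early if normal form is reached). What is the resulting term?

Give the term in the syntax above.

Step 0: ((((((\f.(\g.(\h.((f h) (g h))))) (\f.(\g.(\h.((f h) g))))) ((\f.(\g.(\h.((f h) (g h))))) w)) q) ((\f.(\g.(\h.((f h) (g h))))) (\d.(\e.((d e) e))))) ((\f.(\g.(\h.(f (g h))))) t))
Step 1: (((((\g.(\h.(((\f.(\g.(\h.((f h) g)))) h) (g h)))) ((\f.(\g.(\h.((f h) (g h))))) w)) q) ((\f.(\g.(\h.((f h) (g h))))) (\d.(\e.((d e) e))))) ((\f.(\g.(\h.(f (g h))))) t))
Step 2: ((((\h.(((\f.(\g.(\h.((f h) g)))) h) (((\f.(\g.(\h.((f h) (g h))))) w) h))) q) ((\f.(\g.(\h.((f h) (g h))))) (\d.(\e.((d e) e))))) ((\f.(\g.(\h.(f (g h))))) t))
Step 3: (((((\f.(\g.(\h.((f h) g)))) q) (((\f.(\g.(\h.((f h) (g h))))) w) q)) ((\f.(\g.(\h.((f h) (g h))))) (\d.(\e.((d e) e))))) ((\f.(\g.(\h.(f (g h))))) t))
Step 4: ((((\g.(\h.((q h) g))) (((\f.(\g.(\h.((f h) (g h))))) w) q)) ((\f.(\g.(\h.((f h) (g h))))) (\d.(\e.((d e) e))))) ((\f.(\g.(\h.(f (g h))))) t))

Answer: ((((\g.(\h.((q h) g))) (((\f.(\g.(\h.((f h) (g h))))) w) q)) ((\f.(\g.(\h.((f h) (g h))))) (\d.(\e.((d e) e))))) ((\f.(\g.(\h.(f (g h))))) t))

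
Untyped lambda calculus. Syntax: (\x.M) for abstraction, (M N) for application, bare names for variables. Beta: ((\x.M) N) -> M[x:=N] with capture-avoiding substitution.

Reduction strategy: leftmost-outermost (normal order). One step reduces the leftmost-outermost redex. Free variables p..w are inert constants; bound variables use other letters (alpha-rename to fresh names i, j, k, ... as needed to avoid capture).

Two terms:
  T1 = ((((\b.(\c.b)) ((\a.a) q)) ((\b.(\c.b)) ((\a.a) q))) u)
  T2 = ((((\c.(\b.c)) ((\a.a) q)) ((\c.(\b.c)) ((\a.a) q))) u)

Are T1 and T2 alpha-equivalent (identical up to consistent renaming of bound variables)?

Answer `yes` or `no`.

Answer: yes

Derivation:
Term 1: ((((\b.(\c.b)) ((\a.a) q)) ((\b.(\c.b)) ((\a.a) q))) u)
Term 2: ((((\c.(\b.c)) ((\a.a) q)) ((\c.(\b.c)) ((\a.a) q))) u)
Alpha-equivalence: compare structure up to binder renaming.
Result: True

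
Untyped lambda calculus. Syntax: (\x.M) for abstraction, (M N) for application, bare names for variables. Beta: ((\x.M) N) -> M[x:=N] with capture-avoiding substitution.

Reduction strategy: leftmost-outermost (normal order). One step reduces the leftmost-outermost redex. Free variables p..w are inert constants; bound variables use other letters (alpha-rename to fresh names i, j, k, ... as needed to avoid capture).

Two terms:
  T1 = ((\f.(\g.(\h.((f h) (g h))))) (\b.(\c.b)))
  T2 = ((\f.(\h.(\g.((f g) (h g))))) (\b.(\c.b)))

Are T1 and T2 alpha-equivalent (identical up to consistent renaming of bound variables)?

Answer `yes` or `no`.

Term 1: ((\f.(\g.(\h.((f h) (g h))))) (\b.(\c.b)))
Term 2: ((\f.(\h.(\g.((f g) (h g))))) (\b.(\c.b)))
Alpha-equivalence: compare structure up to binder renaming.
Result: True

Answer: yes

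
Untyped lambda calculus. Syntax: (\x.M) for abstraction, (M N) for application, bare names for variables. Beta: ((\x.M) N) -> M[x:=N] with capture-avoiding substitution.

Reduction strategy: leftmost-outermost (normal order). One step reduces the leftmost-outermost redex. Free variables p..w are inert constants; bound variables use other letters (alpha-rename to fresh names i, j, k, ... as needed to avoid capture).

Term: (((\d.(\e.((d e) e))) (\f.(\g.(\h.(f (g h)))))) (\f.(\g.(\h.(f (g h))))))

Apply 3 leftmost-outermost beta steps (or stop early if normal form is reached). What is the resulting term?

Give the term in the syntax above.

Step 0: (((\d.(\e.((d e) e))) (\f.(\g.(\h.(f (g h)))))) (\f.(\g.(\h.(f (g h))))))
Step 1: ((\e.(((\f.(\g.(\h.(f (g h))))) e) e)) (\f.(\g.(\h.(f (g h))))))
Step 2: (((\f.(\g.(\h.(f (g h))))) (\f.(\g.(\h.(f (g h)))))) (\f.(\g.(\h.(f (g h))))))
Step 3: ((\g.(\h.((\f.(\g.(\h.(f (g h))))) (g h)))) (\f.(\g.(\h.(f (g h))))))

Answer: ((\g.(\h.((\f.(\g.(\h.(f (g h))))) (g h)))) (\f.(\g.(\h.(f (g h))))))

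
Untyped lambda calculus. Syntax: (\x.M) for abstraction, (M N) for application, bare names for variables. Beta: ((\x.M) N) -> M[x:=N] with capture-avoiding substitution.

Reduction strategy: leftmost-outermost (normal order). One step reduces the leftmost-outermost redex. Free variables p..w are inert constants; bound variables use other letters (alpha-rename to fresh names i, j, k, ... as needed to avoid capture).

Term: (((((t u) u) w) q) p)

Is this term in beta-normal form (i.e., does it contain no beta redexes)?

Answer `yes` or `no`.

Answer: yes

Derivation:
Term: (((((t u) u) w) q) p)
No beta redexes found.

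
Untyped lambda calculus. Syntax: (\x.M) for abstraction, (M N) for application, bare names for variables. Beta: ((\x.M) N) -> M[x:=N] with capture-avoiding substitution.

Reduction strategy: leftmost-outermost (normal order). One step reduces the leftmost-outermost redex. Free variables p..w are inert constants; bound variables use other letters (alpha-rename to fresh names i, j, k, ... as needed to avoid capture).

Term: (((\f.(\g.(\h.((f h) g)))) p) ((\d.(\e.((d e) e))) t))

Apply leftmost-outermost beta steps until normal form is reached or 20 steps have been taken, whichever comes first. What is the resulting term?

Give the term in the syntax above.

Step 0: (((\f.(\g.(\h.((f h) g)))) p) ((\d.(\e.((d e) e))) t))
Step 1: ((\g.(\h.((p h) g))) ((\d.(\e.((d e) e))) t))
Step 2: (\h.((p h) ((\d.(\e.((d e) e))) t)))
Step 3: (\h.((p h) (\e.((t e) e))))

Answer: (\h.((p h) (\e.((t e) e))))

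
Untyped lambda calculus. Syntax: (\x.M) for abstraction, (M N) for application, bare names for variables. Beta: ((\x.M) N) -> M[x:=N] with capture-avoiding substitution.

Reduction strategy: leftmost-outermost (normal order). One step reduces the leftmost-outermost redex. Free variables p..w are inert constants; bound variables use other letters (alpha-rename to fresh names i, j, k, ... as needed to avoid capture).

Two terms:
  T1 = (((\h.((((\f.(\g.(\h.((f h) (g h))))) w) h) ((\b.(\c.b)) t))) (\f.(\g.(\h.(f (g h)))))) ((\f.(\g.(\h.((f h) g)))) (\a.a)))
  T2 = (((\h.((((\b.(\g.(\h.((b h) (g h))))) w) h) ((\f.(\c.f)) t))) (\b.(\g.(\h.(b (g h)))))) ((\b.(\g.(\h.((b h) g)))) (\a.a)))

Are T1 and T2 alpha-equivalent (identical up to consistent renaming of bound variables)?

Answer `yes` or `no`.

Answer: yes

Derivation:
Term 1: (((\h.((((\f.(\g.(\h.((f h) (g h))))) w) h) ((\b.(\c.b)) t))) (\f.(\g.(\h.(f (g h)))))) ((\f.(\g.(\h.((f h) g)))) (\a.a)))
Term 2: (((\h.((((\b.(\g.(\h.((b h) (g h))))) w) h) ((\f.(\c.f)) t))) (\b.(\g.(\h.(b (g h)))))) ((\b.(\g.(\h.((b h) g)))) (\a.a)))
Alpha-equivalence: compare structure up to binder renaming.
Result: True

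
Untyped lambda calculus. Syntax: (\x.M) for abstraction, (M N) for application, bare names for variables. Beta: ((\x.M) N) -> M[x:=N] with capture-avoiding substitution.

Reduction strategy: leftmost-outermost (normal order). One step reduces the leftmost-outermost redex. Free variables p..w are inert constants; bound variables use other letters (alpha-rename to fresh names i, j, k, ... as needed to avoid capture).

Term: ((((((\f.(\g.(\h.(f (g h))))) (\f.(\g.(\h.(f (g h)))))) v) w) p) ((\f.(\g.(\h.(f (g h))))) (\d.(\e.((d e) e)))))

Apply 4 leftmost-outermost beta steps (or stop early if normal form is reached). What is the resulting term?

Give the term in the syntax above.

Step 0: ((((((\f.(\g.(\h.(f (g h))))) (\f.(\g.(\h.(f (g h)))))) v) w) p) ((\f.(\g.(\h.(f (g h))))) (\d.(\e.((d e) e)))))
Step 1: (((((\g.(\h.((\f.(\g.(\h.(f (g h))))) (g h)))) v) w) p) ((\f.(\g.(\h.(f (g h))))) (\d.(\e.((d e) e)))))
Step 2: ((((\h.((\f.(\g.(\h.(f (g h))))) (v h))) w) p) ((\f.(\g.(\h.(f (g h))))) (\d.(\e.((d e) e)))))
Step 3: ((((\f.(\g.(\h.(f (g h))))) (v w)) p) ((\f.(\g.(\h.(f (g h))))) (\d.(\e.((d e) e)))))
Step 4: (((\g.(\h.((v w) (g h)))) p) ((\f.(\g.(\h.(f (g h))))) (\d.(\e.((d e) e)))))

Answer: (((\g.(\h.((v w) (g h)))) p) ((\f.(\g.(\h.(f (g h))))) (\d.(\e.((d e) e)))))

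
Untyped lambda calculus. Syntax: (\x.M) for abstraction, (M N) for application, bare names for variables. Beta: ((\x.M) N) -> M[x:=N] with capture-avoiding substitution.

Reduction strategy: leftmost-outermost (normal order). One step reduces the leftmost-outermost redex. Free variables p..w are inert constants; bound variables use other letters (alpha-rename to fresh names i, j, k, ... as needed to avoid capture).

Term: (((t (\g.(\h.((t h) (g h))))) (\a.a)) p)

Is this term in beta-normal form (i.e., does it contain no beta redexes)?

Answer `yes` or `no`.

Term: (((t (\g.(\h.((t h) (g h))))) (\a.a)) p)
No beta redexes found.

Answer: yes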